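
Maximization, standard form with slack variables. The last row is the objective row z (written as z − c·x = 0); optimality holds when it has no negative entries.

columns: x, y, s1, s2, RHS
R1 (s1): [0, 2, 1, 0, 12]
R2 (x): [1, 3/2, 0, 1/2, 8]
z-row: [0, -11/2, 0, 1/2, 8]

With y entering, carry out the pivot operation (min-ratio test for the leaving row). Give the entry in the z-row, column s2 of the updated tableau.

Ratio test on column y — row 1: 12/2 = 6; row 2: 8/(3/2) = 16/3. Minimum is 16/3 at row 2 (x leaves); pivot element 3/2.
Divide row 2 by 3/2; eliminate column y from the other rows.
z-row update in column s2: 1/2 − (-11/2)·(1/3) = 7/3.

7/3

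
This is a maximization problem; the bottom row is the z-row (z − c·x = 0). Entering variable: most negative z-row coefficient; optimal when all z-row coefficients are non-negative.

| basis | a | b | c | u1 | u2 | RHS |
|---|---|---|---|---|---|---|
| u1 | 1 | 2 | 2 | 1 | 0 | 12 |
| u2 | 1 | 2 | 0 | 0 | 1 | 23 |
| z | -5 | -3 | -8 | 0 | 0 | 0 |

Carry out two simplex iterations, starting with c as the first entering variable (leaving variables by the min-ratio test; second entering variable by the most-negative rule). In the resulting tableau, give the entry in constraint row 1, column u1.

1

Ratio test on column c — row 1: 12/2 = 6; row 2: entry 0 ≤ 0. Minimum is 6 at row 1 (u1 leaves); pivot element 2.
Divide row 1 by 2; eliminate column c from the other rows.
Second iteration: most negative z-row entry is -1 in column a, so a enters.
Ratio test on column a — row 1: 6/(1/2) = 12; row 2: 23/1 = 23. Minimum is 12 at row 1 (c leaves); pivot element 1/2.
Divide row 1 by 1/2; eliminate column a from the other rows.
After both pivots, the entry at constraint row 1, column u1 is 1.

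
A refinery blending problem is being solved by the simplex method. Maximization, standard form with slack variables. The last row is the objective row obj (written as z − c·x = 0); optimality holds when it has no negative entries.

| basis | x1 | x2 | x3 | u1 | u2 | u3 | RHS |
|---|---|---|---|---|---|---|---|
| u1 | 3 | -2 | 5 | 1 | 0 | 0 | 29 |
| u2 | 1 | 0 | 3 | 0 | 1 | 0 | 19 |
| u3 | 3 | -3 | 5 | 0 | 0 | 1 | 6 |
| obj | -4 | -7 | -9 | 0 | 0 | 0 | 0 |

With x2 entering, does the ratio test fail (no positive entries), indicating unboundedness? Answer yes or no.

yes

Every constraint-row entry in column x2 is ≤ 0, so increasing x2 is unbounded.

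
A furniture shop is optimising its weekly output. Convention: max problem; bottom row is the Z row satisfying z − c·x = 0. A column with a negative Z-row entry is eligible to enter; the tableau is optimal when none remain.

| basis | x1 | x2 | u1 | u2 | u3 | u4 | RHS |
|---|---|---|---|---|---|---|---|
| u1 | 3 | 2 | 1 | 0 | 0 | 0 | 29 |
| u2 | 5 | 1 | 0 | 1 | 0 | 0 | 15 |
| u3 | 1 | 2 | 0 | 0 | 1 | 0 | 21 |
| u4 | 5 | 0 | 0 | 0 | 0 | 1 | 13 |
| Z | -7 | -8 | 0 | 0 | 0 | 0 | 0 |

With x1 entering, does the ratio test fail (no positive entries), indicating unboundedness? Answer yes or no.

Column x1 has positive entries in row(s) 1, 2, 3, 4, so the ratio test bounds it — not unbounded.

no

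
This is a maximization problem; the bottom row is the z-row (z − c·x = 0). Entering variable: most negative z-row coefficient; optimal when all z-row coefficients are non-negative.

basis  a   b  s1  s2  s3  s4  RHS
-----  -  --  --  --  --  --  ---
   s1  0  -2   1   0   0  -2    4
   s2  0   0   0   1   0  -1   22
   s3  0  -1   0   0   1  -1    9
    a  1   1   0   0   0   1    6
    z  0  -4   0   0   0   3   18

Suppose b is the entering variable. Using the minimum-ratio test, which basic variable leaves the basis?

Column b entries and ratios — s1: -2 ≤ 0, skip; s2: 0 ≤ 0, skip; s3: -1 ≤ 0, skip; a: 6/1 = 6.
Smallest ratio is 6 in the row of a, so a leaves.

a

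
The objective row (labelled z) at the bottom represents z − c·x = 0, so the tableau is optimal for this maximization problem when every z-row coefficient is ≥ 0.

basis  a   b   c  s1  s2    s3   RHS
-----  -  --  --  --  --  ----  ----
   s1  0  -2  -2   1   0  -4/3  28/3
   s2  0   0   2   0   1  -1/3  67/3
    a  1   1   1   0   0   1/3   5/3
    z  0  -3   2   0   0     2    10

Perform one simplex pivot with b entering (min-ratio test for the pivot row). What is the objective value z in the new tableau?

Ratio test on column b — row 1: entry -2 ≤ 0; row 2: entry 0 ≤ 0; row 3: (5/3)/1 = 5/3. Minimum is 5/3 at row 3 (a leaves); pivot element 1.
Pivot on row 3; the z-row RHS becomes 10 − (-3)·(5/3) = 15.

15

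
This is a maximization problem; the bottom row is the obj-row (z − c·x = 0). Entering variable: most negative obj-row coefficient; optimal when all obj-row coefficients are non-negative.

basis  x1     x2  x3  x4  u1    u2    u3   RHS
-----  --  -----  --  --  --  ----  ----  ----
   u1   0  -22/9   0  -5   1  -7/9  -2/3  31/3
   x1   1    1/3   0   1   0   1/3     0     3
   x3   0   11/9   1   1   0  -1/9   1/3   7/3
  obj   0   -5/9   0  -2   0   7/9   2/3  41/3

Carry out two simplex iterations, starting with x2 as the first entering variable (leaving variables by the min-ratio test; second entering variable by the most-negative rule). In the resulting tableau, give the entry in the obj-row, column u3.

Ratio test on column x2 — row 1: entry -22/9 ≤ 0; row 2: 3/(1/3) = 9; row 3: (7/3)/(11/9) = 21/11. Minimum is 21/11 at row 3 (x3 leaves); pivot element 11/9.
Divide row 3 by 11/9; eliminate column x2 from the other rows.
Second iteration: most negative obj-row entry is -17/11 in column x4, so x4 enters.
Ratio test on column x4 — row 1: entry -3 ≤ 0; row 2: (26/11)/(8/11) = 13/4; row 3: (21/11)/(9/11) = 7/3. Minimum is 7/3 at row 3 (x2 leaves); pivot element 9/11.
Divide row 3 by 9/11; eliminate column x4 from the other rows.
After both pivots, the entry at the obj-row, column u3 is 4/3.

4/3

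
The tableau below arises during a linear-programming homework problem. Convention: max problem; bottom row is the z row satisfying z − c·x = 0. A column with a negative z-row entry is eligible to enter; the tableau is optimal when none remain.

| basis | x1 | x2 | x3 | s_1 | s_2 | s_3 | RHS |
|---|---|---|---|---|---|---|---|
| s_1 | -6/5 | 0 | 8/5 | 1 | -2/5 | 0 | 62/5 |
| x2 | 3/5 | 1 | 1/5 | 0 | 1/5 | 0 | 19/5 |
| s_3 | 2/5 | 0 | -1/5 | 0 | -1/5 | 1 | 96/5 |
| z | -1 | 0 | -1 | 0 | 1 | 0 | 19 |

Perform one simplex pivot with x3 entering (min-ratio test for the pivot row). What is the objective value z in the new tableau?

Ratio test on column x3 — row 1: (62/5)/(8/5) = 31/4; row 2: (19/5)/(1/5) = 19; row 3: entry -1/5 ≤ 0. Minimum is 31/4 at row 1 (s_1 leaves); pivot element 8/5.
Pivot on row 1; the z-row RHS becomes 19 − (-1)·(31/4) = 107/4.

107/4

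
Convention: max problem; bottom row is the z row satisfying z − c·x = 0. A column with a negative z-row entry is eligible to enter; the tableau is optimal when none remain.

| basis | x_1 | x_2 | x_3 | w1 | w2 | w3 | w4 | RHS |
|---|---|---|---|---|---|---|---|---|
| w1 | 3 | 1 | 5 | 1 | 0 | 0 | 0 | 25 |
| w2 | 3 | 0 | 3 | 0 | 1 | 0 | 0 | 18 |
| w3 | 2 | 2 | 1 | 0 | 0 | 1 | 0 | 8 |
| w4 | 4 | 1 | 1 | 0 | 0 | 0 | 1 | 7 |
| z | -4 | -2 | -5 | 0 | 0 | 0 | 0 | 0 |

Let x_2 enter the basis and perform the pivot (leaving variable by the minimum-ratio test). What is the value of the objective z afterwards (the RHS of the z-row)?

Ratio test on column x_2 — row 1: 25/1 = 25; row 2: entry 0 ≤ 0; row 3: 8/2 = 4; row 4: 7/1 = 7. Minimum is 4 at row 3 (w3 leaves); pivot element 2.
Pivot on row 3; the z-row RHS becomes 0 − (-2)·4 = 8.

8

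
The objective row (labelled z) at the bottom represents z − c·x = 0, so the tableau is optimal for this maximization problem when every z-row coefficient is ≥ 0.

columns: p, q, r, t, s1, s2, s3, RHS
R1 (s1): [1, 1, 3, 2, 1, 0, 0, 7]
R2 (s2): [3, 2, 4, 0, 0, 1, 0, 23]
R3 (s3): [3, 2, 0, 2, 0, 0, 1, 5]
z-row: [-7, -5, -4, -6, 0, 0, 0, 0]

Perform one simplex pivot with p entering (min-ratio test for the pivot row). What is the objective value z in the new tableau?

Ratio test on column p — row 1: 7/1 = 7; row 2: 23/3 = 23/3; row 3: 5/3 = 5/3. Minimum is 5/3 at row 3 (s3 leaves); pivot element 3.
Pivot on row 3; the z-row RHS becomes 0 − (-7)·(5/3) = 35/3.

35/3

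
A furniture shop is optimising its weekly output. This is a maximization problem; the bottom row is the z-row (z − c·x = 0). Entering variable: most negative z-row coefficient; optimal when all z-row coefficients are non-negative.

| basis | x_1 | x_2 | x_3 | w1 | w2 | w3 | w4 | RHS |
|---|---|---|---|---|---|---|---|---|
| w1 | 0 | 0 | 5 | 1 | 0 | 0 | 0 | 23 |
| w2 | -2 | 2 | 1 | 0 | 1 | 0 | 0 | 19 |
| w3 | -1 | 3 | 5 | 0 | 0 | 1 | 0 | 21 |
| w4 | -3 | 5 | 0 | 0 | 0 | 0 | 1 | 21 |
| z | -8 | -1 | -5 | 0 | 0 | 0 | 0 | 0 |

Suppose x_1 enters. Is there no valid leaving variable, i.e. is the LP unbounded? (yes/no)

yes

Every constraint-row entry in column x_1 is ≤ 0, so increasing x_1 is unbounded.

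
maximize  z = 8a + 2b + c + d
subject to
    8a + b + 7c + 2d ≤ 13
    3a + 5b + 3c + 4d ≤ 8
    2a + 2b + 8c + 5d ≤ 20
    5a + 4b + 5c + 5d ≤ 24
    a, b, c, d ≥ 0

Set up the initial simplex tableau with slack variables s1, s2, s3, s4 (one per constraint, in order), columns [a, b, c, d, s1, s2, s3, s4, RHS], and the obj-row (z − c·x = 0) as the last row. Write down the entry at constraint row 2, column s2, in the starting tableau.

Slack s2 belongs to constraint 2; its column is the unit vector e_2, so the entry in row 2 is 1.

1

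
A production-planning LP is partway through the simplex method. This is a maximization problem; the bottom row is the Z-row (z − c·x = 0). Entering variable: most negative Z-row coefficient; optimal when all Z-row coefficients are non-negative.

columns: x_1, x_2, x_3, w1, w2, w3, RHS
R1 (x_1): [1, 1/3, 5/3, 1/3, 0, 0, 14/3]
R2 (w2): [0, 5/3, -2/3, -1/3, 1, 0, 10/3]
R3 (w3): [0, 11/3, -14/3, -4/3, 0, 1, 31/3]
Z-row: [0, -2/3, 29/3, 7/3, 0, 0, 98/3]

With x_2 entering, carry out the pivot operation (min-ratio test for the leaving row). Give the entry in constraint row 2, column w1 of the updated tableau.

Ratio test on column x_2 — row 1: (14/3)/(1/3) = 14; row 2: (10/3)/(5/3) = 2; row 3: (31/3)/(11/3) = 31/11. Minimum is 2 at row 2 (w2 leaves); pivot element 5/3.
Divide row 2 by 5/3; eliminate column x_2 from the other rows.
In the new row 2, the w1 entry is the old entry divided by the pivot: (-1/3)/(5/3) = -1/5.

-1/5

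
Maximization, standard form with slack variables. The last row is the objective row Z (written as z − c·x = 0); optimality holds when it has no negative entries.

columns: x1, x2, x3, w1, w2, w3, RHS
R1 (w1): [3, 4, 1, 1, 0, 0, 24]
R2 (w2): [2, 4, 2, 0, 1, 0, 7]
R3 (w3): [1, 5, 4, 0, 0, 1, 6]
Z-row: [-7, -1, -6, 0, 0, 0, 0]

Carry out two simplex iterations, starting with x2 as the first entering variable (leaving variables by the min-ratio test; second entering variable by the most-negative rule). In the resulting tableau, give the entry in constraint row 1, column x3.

Ratio test on column x2 — row 1: 24/4 = 6; row 2: 7/4 = 7/4; row 3: 6/5 = 6/5. Minimum is 6/5 at row 3 (w3 leaves); pivot element 5.
Divide row 3 by 5; eliminate column x2 from the other rows.
Second iteration: most negative Z-row entry is -34/5 in column x1, so x1 enters.
Ratio test on column x1 — row 1: (96/5)/(11/5) = 96/11; row 2: (11/5)/(6/5) = 11/6; row 3: (6/5)/(1/5) = 6. Minimum is 11/6 at row 2 (w2 leaves); pivot element 6/5.
Divide row 2 by 6/5; eliminate column x1 from the other rows.
After both pivots, the entry at constraint row 1, column x3 is 0.

0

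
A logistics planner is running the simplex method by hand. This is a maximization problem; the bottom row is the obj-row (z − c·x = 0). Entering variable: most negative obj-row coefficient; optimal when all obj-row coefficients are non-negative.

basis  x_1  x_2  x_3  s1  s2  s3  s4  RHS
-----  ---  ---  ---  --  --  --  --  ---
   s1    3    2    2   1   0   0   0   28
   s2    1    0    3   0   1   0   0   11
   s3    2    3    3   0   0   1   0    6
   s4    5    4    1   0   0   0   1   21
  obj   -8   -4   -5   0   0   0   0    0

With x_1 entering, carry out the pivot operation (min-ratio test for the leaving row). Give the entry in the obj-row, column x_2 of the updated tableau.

Ratio test on column x_1 — row 1: 28/3 = 28/3; row 2: 11/1 = 11; row 3: 6/2 = 3; row 4: 21/5 = 21/5. Minimum is 3 at row 3 (s3 leaves); pivot element 2.
Divide row 3 by 2; eliminate column x_1 from the other rows.
obj-row update in column x_2: -4 − (-8)·(3/2) = 8.

8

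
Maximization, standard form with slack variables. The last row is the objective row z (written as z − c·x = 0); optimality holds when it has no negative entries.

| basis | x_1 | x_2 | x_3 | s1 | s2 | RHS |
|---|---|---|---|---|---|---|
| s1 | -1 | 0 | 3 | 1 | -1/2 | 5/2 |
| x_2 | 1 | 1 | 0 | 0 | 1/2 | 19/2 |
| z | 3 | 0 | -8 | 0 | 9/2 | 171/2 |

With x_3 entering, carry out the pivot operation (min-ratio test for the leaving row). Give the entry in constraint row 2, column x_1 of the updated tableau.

1

Ratio test on column x_3 — row 1: (5/2)/3 = 5/6; row 2: entry 0 ≤ 0. Minimum is 5/6 at row 1 (s1 leaves); pivot element 3.
Divide row 1 by 3; eliminate column x_3 from the other rows.
Row 2 update in column x_1: 1 − 0·(-1/3) = 1.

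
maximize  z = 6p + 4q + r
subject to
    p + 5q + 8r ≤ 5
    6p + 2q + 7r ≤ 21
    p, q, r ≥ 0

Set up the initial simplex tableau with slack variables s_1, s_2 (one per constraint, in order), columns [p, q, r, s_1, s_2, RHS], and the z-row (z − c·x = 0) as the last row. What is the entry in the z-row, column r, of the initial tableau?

The z-row carries the negated objective coefficients: the r entry is -1.

-1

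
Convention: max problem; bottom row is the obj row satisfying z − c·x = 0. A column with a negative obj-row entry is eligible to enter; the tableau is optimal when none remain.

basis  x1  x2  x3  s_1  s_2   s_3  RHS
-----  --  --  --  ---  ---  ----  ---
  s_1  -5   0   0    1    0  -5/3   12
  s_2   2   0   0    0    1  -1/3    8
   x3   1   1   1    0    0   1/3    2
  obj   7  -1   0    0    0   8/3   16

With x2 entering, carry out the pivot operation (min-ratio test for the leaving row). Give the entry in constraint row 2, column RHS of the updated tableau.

8

Ratio test on column x2 — row 1: entry 0 ≤ 0; row 2: entry 0 ≤ 0; row 3: 2/1 = 2. Minimum is 2 at row 3 (x3 leaves); pivot element 1.
Divide row 3 by 1; eliminate column x2 from the other rows.
Row 2 update in column RHS: 8 − 0·2 = 8.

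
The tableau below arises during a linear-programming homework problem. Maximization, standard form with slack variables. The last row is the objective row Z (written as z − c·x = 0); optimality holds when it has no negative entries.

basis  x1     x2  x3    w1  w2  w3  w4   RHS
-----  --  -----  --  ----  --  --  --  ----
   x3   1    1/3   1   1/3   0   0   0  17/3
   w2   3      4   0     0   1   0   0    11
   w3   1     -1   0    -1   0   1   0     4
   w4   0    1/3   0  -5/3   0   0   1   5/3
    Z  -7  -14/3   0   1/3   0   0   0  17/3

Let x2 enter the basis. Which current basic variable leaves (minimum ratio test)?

w2

Column x2 entries and ratios — x3: (17/3)/(1/3) = 17; w2: 11/4 = 11/4; w3: -1 ≤ 0, skip; w4: (5/3)/(1/3) = 5.
Smallest ratio is 11/4 in the row of w2, so w2 leaves.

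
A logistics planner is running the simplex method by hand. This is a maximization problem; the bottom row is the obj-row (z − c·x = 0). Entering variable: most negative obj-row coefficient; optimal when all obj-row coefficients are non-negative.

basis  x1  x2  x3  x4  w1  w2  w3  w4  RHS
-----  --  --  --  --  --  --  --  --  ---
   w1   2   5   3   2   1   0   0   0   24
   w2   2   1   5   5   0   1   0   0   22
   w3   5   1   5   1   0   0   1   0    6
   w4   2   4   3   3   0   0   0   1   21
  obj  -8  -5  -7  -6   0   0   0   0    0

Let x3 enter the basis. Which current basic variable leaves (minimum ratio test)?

w3

Column x3 entries and ratios — w1: 24/3 = 8; w2: 22/5 = 22/5; w3: 6/5 = 6/5; w4: 21/3 = 7.
Smallest ratio is 6/5 in the row of w3, so w3 leaves.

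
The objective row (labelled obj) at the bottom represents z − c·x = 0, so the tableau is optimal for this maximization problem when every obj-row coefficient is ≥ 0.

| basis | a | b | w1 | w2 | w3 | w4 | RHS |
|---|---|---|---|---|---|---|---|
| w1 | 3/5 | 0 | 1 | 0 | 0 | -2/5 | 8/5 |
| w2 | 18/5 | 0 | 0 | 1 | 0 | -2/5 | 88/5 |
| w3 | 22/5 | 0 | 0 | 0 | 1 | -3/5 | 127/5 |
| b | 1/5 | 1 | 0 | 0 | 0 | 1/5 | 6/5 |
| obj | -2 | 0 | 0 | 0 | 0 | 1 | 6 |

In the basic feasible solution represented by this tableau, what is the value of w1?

w1 is basic (row 1); its value is the RHS of that row, 8/5.

8/5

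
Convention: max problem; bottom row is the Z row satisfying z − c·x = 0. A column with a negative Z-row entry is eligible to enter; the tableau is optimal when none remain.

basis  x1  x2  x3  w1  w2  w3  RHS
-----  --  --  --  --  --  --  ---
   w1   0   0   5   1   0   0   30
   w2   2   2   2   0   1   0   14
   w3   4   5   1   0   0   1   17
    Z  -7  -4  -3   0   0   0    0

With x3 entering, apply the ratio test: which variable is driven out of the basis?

Column x3 entries and ratios — w1: 30/5 = 6; w2: 14/2 = 7; w3: 17/1 = 17.
Smallest ratio is 6 in the row of w1, so w1 leaves.

w1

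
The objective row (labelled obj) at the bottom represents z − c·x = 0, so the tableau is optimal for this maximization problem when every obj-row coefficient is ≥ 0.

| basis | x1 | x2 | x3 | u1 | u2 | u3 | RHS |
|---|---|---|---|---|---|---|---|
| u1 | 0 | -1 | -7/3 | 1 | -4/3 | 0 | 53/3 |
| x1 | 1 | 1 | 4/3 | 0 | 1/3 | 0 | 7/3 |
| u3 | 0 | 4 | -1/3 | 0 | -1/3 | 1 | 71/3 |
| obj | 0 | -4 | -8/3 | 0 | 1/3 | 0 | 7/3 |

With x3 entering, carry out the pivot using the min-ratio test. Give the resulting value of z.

7

Ratio test on column x3 — row 1: entry -7/3 ≤ 0; row 2: (7/3)/(4/3) = 7/4; row 3: entry -1/3 ≤ 0. Minimum is 7/4 at row 2 (x1 leaves); pivot element 4/3.
Pivot on row 2; the obj-row RHS becomes 7/3 − (-8/3)·(7/4) = 7.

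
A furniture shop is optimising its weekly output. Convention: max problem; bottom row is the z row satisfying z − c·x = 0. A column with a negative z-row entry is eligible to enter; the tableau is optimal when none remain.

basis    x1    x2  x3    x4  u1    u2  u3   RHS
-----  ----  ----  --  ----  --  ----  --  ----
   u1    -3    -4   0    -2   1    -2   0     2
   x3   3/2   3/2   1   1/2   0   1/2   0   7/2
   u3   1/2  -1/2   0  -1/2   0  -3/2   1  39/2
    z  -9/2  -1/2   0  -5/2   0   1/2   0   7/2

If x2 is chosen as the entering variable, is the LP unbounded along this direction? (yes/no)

Column x2 has positive entries in row(s) 2, so the ratio test bounds it — not unbounded.

no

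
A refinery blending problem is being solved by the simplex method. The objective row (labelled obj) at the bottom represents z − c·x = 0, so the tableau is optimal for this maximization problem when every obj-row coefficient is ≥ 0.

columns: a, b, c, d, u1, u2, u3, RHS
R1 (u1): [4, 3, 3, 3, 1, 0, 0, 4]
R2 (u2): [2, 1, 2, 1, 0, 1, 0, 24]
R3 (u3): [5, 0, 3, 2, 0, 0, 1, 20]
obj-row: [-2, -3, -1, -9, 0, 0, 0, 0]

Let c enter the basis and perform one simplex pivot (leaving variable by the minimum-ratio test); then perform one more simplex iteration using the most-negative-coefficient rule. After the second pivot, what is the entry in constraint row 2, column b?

Ratio test on column c — row 1: 4/3 = 4/3; row 2: 24/2 = 12; row 3: 20/3 = 20/3. Minimum is 4/3 at row 1 (u1 leaves); pivot element 3.
Divide row 1 by 3; eliminate column c from the other rows.
Second iteration: most negative obj-row entry is -8 in column d, so d enters.
Ratio test on column d — row 1: (4/3)/1 = 4/3; row 2: entry -1 ≤ 0; row 3: entry -1 ≤ 0. Minimum is 4/3 at row 1 (c leaves); pivot element 1.
Divide row 1 by 1; eliminate column d from the other rows.
After both pivots, the entry at constraint row 2, column b is 0.

0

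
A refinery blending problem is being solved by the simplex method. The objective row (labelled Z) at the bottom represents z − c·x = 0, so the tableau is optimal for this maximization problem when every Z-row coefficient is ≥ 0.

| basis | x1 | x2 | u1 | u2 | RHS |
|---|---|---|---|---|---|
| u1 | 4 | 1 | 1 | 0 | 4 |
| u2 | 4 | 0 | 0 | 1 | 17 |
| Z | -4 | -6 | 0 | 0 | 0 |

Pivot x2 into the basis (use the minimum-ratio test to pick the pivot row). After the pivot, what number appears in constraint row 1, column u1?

Ratio test on column x2 — row 1: 4/1 = 4; row 2: entry 0 ≤ 0. Minimum is 4 at row 1 (u1 leaves); pivot element 1.
Divide row 1 by 1; eliminate column x2 from the other rows.
In the new row 1, the u1 entry is the old entry divided by the pivot: 1/1 = 1.

1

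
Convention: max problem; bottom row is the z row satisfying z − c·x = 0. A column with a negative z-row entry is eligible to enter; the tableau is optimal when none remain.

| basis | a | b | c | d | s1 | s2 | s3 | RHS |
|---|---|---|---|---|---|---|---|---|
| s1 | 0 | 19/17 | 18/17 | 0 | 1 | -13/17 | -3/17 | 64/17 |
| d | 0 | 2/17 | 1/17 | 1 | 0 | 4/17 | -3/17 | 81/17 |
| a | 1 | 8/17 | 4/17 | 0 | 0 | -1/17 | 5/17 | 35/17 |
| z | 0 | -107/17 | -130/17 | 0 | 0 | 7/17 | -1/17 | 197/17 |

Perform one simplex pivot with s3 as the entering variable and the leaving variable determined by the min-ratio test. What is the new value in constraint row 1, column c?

6/5

Ratio test on column s3 — row 1: entry -3/17 ≤ 0; row 2: entry -3/17 ≤ 0; row 3: (35/17)/(5/17) = 7. Minimum is 7 at row 3 (a leaves); pivot element 5/17.
Divide row 3 by 5/17; eliminate column s3 from the other rows.
Row 1 update in column c: 18/17 − (-3/17)·(4/5) = 6/5.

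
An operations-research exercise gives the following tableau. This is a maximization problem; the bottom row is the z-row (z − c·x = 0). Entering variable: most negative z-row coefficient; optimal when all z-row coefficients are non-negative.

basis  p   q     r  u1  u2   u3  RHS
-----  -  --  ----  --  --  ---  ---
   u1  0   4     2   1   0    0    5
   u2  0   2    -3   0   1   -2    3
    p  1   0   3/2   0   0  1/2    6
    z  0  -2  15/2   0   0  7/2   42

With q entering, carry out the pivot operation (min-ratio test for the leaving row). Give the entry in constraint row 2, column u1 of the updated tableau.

-1/2

Ratio test on column q — row 1: 5/4 = 5/4; row 2: 3/2 = 3/2; row 3: entry 0 ≤ 0. Minimum is 5/4 at row 1 (u1 leaves); pivot element 4.
Divide row 1 by 4; eliminate column q from the other rows.
Row 2 update in column u1: 0 − 2·(1/4) = -1/2.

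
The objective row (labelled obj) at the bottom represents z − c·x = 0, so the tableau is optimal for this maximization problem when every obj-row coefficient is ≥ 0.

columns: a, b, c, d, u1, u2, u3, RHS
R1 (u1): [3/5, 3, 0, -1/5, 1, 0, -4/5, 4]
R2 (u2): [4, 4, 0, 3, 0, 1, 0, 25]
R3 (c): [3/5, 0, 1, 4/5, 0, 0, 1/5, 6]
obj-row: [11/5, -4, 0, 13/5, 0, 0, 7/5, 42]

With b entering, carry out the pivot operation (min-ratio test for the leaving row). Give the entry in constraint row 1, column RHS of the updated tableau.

Ratio test on column b — row 1: 4/3 = 4/3; row 2: 25/4 = 25/4; row 3: entry 0 ≤ 0. Minimum is 4/3 at row 1 (u1 leaves); pivot element 3.
Divide row 1 by 3; eliminate column b from the other rows.
In the new row 1, the RHS entry is the old entry divided by the pivot: 4/3 = 4/3.

4/3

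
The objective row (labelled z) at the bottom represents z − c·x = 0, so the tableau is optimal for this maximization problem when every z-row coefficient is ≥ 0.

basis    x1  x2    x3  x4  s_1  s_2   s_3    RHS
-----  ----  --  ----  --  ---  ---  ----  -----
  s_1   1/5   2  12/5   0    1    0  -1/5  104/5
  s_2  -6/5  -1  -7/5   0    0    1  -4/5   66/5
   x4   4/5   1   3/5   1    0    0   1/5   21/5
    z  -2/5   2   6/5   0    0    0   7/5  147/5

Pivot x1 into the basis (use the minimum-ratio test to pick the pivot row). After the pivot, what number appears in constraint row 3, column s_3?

Ratio test on column x1 — row 1: (104/5)/(1/5) = 104; row 2: entry -6/5 ≤ 0; row 3: (21/5)/(4/5) = 21/4. Minimum is 21/4 at row 3 (x4 leaves); pivot element 4/5.
Divide row 3 by 4/5; eliminate column x1 from the other rows.
In the new row 3, the s_3 entry is the old entry divided by the pivot: (1/5)/(4/5) = 1/4.

1/4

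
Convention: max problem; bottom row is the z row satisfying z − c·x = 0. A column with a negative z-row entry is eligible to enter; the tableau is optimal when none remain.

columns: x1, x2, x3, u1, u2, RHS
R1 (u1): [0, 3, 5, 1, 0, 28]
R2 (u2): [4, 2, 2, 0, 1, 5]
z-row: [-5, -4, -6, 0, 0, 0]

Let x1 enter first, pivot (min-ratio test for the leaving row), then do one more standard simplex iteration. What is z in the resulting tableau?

15

Ratio test on column x1 — row 1: entry 0 ≤ 0; row 2: 5/4 = 5/4. Minimum is 5/4 at row 2 (u2 leaves); pivot element 4.
Pivot on row 2; the z-row RHS becomes 0 − (-5)·(5/4) = 25/4.
Next entering variable (most negative z-row entry -7/2): x3.
Ratio test on column x3 — row 1: 28/5 = 28/5; row 2: (5/4)/(1/2) = 5/2. Minimum is 5/2 at row 2 (x1 leaves); pivot element 1/2.
After the second pivot the z-row RHS is 25/4 − (-7/2)·(5/2) = 15.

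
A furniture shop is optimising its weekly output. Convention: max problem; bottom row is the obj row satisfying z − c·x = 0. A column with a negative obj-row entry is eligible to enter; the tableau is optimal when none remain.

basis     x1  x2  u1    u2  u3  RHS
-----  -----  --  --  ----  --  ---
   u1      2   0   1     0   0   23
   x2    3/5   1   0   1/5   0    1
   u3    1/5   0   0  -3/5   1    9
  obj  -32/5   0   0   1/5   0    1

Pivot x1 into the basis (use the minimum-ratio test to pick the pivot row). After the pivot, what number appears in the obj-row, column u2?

7/3

Ratio test on column x1 — row 1: 23/2 = 23/2; row 2: 1/(3/5) = 5/3; row 3: 9/(1/5) = 45. Minimum is 5/3 at row 2 (x2 leaves); pivot element 3/5.
Divide row 2 by 3/5; eliminate column x1 from the other rows.
obj-row update in column u2: 1/5 − (-32/5)·(1/3) = 7/3.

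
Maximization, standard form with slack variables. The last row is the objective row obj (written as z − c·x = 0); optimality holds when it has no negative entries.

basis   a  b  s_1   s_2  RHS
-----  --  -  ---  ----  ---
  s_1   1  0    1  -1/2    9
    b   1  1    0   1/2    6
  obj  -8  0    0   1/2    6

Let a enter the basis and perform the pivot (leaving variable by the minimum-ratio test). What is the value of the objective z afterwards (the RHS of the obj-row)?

54

Ratio test on column a — row 1: 9/1 = 9; row 2: 6/1 = 6. Minimum is 6 at row 2 (b leaves); pivot element 1.
Pivot on row 2; the obj-row RHS becomes 6 − (-8)·6 = 54.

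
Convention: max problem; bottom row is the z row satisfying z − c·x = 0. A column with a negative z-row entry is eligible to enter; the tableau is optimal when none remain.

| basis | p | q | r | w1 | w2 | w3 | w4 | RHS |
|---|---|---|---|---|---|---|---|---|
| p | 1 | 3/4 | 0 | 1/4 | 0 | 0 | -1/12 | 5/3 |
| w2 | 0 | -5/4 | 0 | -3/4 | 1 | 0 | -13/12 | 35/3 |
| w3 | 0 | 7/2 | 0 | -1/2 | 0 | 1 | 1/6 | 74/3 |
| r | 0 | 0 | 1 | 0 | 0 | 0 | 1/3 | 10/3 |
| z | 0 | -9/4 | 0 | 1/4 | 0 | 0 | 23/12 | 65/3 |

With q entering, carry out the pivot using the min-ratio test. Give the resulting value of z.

80/3

Ratio test on column q — row 1: (5/3)/(3/4) = 20/9; row 2: entry -5/4 ≤ 0; row 3: (74/3)/(7/2) = 148/21; row 4: entry 0 ≤ 0. Minimum is 20/9 at row 1 (p leaves); pivot element 3/4.
Pivot on row 1; the z-row RHS becomes 65/3 − (-9/4)·(20/9) = 80/3.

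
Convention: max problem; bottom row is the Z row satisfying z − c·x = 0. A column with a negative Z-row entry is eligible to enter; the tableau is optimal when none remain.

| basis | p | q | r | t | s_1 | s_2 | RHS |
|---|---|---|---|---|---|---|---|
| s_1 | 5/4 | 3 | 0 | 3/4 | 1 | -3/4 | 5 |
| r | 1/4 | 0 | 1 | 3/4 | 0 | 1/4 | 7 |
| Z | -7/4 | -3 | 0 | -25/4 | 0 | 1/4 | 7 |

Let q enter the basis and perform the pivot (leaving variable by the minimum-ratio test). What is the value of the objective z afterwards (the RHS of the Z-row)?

12

Ratio test on column q — row 1: 5/3 = 5/3; row 2: entry 0 ≤ 0. Minimum is 5/3 at row 1 (s_1 leaves); pivot element 3.
Pivot on row 1; the Z-row RHS becomes 7 − (-3)·(5/3) = 12.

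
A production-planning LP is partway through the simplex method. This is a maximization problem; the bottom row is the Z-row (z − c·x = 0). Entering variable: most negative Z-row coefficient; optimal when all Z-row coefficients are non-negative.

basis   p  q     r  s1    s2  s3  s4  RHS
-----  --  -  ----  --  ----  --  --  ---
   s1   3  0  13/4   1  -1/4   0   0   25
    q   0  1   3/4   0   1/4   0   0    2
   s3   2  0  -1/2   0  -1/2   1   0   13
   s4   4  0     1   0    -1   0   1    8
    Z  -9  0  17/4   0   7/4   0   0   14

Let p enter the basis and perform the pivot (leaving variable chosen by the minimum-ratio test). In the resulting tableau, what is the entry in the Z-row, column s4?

9/4

Ratio test on column p — row 1: 25/3 = 25/3; row 2: entry 0 ≤ 0; row 3: 13/2 = 13/2; row 4: 8/4 = 2. Minimum is 2 at row 4 (s4 leaves); pivot element 4.
Divide row 4 by 4; eliminate column p from the other rows.
Z-row update in column s4: 0 − (-9)·(1/4) = 9/4.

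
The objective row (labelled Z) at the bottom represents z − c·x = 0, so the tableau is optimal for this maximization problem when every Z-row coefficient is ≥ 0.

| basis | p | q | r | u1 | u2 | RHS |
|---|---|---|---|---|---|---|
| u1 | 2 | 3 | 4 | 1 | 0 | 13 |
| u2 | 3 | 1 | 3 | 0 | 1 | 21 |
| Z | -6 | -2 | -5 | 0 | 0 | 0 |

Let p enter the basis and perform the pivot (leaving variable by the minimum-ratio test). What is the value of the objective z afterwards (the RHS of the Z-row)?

39

Ratio test on column p — row 1: 13/2 = 13/2; row 2: 21/3 = 7. Minimum is 13/2 at row 1 (u1 leaves); pivot element 2.
Pivot on row 1; the Z-row RHS becomes 0 − (-6)·(13/2) = 39.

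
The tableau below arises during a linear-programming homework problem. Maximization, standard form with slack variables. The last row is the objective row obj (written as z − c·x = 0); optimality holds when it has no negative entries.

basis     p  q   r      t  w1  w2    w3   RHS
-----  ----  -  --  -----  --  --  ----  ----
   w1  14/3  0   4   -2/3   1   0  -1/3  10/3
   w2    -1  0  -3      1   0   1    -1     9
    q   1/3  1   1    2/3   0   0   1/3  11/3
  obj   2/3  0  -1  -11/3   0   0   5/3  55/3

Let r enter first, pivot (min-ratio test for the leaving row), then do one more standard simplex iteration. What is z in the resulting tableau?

Ratio test on column r — row 1: (10/3)/4 = 5/6; row 2: entry -3 ≤ 0; row 3: (11/3)/1 = 11/3. Minimum is 5/6 at row 1 (w1 leaves); pivot element 4.
Pivot on row 1; the obj-row RHS becomes 55/3 − (-1)·(5/6) = 115/6.
Next entering variable (most negative obj-row entry -23/6): t.
Ratio test on column t — row 1: entry -1/6 ≤ 0; row 2: (23/2)/(1/2) = 23; row 3: (17/6)/(5/6) = 17/5. Minimum is 17/5 at row 3 (q leaves); pivot element 5/6.
After the second pivot the obj-row RHS is 115/6 − (-23/6)·(17/5) = 161/5.

161/5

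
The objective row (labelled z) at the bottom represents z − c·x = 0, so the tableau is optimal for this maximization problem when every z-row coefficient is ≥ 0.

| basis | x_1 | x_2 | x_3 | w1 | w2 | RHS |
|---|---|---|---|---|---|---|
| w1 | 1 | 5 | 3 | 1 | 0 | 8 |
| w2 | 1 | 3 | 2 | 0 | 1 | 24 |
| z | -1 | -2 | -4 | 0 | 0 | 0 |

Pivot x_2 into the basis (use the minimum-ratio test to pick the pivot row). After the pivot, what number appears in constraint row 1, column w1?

1/5

Ratio test on column x_2 — row 1: 8/5 = 8/5; row 2: 24/3 = 8. Minimum is 8/5 at row 1 (w1 leaves); pivot element 5.
Divide row 1 by 5; eliminate column x_2 from the other rows.
In the new row 1, the w1 entry is the old entry divided by the pivot: 1/5 = 1/5.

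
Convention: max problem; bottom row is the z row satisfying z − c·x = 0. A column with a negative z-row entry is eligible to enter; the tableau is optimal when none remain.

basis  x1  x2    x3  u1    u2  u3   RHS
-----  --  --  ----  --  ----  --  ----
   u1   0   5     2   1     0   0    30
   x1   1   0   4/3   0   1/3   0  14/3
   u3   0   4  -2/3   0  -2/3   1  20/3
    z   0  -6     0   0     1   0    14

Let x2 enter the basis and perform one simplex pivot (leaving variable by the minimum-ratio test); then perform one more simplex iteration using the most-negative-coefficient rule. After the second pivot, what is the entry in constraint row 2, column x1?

Ratio test on column x2 — row 1: 30/5 = 6; row 2: entry 0 ≤ 0; row 3: (20/3)/4 = 5/3. Minimum is 5/3 at row 3 (u3 leaves); pivot element 4.
Divide row 3 by 4; eliminate column x2 from the other rows.
Second iteration: most negative z-row entry is -1 in column x3, so x3 enters.
Ratio test on column x3 — row 1: (65/3)/(17/6) = 130/17; row 2: (14/3)/(4/3) = 7/2; row 3: entry -1/6 ≤ 0. Minimum is 7/2 at row 2 (x1 leaves); pivot element 4/3.
Divide row 2 by 4/3; eliminate column x3 from the other rows.
After both pivots, the entry at constraint row 2, column x1 is 3/4.

3/4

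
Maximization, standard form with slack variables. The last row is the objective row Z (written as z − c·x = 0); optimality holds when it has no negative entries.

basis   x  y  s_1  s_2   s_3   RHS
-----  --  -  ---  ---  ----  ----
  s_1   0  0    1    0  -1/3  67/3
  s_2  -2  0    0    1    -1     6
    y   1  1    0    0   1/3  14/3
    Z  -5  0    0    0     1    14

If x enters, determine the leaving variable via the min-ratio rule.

y

Column x entries and ratios — s_1: 0 ≤ 0, skip; s_2: -2 ≤ 0, skip; y: (14/3)/1 = 14/3.
Smallest ratio is 14/3 in the row of y, so y leaves.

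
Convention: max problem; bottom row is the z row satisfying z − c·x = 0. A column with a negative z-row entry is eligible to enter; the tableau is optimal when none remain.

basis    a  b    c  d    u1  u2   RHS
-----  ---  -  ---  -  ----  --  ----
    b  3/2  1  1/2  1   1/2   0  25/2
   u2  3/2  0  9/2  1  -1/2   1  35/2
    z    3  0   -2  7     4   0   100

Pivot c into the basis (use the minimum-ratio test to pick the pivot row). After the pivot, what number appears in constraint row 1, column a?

4/3

Ratio test on column c — row 1: (25/2)/(1/2) = 25; row 2: (35/2)/(9/2) = 35/9. Minimum is 35/9 at row 2 (u2 leaves); pivot element 9/2.
Divide row 2 by 9/2; eliminate column c from the other rows.
Row 1 update in column a: 3/2 − (1/2)·(1/3) = 4/3.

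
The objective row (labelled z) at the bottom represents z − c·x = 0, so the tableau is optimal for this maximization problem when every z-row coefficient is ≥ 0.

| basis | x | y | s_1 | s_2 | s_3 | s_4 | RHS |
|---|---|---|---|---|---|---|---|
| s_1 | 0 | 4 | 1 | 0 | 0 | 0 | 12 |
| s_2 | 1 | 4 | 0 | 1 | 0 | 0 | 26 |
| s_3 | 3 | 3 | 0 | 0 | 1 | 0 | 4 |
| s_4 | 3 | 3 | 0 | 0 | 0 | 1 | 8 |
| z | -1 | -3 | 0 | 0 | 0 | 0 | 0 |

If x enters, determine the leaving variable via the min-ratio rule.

Column x entries and ratios — s_1: 0 ≤ 0, skip; s_2: 26/1 = 26; s_3: 4/3 = 4/3; s_4: 8/3 = 8/3.
Smallest ratio is 4/3 in the row of s_3, so s_3 leaves.

s_3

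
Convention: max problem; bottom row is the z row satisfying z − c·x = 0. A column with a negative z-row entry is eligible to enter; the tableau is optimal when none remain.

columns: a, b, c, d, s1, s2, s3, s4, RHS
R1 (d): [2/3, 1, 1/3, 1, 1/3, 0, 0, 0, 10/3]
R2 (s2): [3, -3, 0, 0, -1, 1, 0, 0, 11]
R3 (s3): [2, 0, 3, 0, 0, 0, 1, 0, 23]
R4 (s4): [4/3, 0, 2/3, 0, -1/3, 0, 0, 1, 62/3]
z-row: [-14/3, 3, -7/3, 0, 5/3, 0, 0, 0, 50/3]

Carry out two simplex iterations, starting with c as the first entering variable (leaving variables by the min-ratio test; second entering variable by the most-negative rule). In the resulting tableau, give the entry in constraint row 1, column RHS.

7/4

Ratio test on column c — row 1: (10/3)/(1/3) = 10; row 2: entry 0 ≤ 0; row 3: 23/3 = 23/3; row 4: (62/3)/(2/3) = 31. Minimum is 23/3 at row 3 (s3 leaves); pivot element 3.
Divide row 3 by 3; eliminate column c from the other rows.
Second iteration: most negative z-row entry is -28/9 in column a, so a enters.
Ratio test on column a — row 1: (7/9)/(4/9) = 7/4; row 2: 11/3 = 11/3; row 3: (23/3)/(2/3) = 23/2; row 4: (140/9)/(8/9) = 35/2. Minimum is 7/4 at row 1 (d leaves); pivot element 4/9.
Divide row 1 by 4/9; eliminate column a from the other rows.
After both pivots, the entry at constraint row 1, column RHS is 7/4.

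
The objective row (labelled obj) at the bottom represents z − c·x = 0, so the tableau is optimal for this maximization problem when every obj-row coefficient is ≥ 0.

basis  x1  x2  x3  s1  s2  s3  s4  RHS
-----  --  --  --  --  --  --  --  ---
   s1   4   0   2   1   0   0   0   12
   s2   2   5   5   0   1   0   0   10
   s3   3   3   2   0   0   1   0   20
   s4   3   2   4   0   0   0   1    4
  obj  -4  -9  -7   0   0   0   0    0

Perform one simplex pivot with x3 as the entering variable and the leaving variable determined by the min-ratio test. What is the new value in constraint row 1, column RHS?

Ratio test on column x3 — row 1: 12/2 = 6; row 2: 10/5 = 2; row 3: 20/2 = 10; row 4: 4/4 = 1. Minimum is 1 at row 4 (s4 leaves); pivot element 4.
Divide row 4 by 4; eliminate column x3 from the other rows.
Row 1 update in column RHS: 12 − 2·1 = 10.

10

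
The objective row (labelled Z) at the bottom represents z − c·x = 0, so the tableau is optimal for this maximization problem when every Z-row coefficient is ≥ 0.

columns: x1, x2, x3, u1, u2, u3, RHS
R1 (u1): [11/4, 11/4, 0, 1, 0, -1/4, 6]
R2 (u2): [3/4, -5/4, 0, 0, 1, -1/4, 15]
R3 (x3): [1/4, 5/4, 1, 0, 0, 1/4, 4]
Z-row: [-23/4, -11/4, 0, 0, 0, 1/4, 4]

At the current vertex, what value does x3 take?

x3 is basic (row 3); its value is the RHS of that row, 4.

4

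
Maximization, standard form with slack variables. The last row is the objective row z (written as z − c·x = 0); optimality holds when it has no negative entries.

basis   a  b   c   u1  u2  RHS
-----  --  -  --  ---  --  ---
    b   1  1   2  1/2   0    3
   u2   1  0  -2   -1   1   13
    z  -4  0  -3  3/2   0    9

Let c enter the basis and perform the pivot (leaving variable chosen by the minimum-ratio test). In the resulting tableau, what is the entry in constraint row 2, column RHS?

16

Ratio test on column c — row 1: 3/2 = 3/2; row 2: entry -2 ≤ 0. Minimum is 3/2 at row 1 (b leaves); pivot element 2.
Divide row 1 by 2; eliminate column c from the other rows.
Row 2 update in column RHS: 13 − (-2)·(3/2) = 16.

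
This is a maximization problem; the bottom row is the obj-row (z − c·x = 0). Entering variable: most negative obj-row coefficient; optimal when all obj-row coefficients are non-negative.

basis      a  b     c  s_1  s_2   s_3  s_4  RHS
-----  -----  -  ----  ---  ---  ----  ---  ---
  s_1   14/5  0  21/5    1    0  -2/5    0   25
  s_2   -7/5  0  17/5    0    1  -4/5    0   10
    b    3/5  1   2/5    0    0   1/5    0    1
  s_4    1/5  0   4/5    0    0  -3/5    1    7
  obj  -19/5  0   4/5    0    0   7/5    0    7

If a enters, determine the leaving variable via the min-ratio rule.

b

Column a entries and ratios — s_1: 25/(14/5) = 125/14; s_2: -7/5 ≤ 0, skip; b: 1/(3/5) = 5/3; s_4: 7/(1/5) = 35.
Smallest ratio is 5/3 in the row of b, so b leaves.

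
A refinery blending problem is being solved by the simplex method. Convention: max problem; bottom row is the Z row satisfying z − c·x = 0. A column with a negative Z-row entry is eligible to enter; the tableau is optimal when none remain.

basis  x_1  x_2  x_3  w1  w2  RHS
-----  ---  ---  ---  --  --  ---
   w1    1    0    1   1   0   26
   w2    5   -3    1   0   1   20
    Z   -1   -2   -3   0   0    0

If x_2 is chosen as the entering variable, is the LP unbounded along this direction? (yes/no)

yes

Every constraint-row entry in column x_2 is ≤ 0, so increasing x_2 is unbounded.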